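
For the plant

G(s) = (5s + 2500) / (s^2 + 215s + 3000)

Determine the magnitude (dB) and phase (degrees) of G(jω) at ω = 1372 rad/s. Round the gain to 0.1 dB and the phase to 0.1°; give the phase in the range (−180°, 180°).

Substitute s = j1372:
Numerator: 5(j1372) + 2500 = 2500 + j6860
Denominator: (j1372)^2 + 215(j1372) + 3000 = -1879384 + j294980
|N| = √(2500² + 6860²) ≈ 7301.3, ∠N ≈ 69.98°
|D| = √(1879384² + 294980²) ≈ 1.9024e+06, ∠D ≈ 171.08°
|G| = 7301.3 / 1.9024e+06 ≈ 0.0038379
Gain = 20 log₁₀(0.0038379) ≈ -48.32 dB
∠G = 69.98° − 171.08° = -101.10°

-48.3 dB, -101.1°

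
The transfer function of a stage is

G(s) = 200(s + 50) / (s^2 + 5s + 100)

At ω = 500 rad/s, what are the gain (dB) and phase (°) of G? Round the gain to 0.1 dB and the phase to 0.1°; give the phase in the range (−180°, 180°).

At s = jω = j500:
zero (s+50): 50 + j500 → |·| = √(50²+500²) = √252500 ≈ 502.49, ∠ = arctan(500/50) ≈ 84.29°
quadratic: (j500)² + 5·j500 + 100 = -249900 + j2500 → |·| ≈ 2.4991e+05, ∠ ≈ 179.43°
|G| = 200 · 502.49 / 2.4991e+05 ≈ 0.40214
Gain = 20 log₁₀(0.40214) ≈ -7.91 dB
∠G = 84.29° − 179.43° = -95.14°

-7.9 dB, -95.1°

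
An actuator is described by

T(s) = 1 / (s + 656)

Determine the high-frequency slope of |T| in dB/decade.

-20 dB/decade

Each pole contributes −20 dB/decade at high frequency; each zero contributes +20 dB/decade.
Net: 0 zero(s) − 1 pole(s) → -20 dB/decade.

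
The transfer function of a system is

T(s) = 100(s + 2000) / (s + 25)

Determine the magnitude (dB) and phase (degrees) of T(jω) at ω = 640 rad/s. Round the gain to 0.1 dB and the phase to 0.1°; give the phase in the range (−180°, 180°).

At s = jω = j640:
zero (s+2000): 2000 + j640 → |·| = √(2000²+640²) = √4409600 ≈ 2099.9, ∠ = arctan(640/2000) ≈ 17.74°
pole (s+25): 25 + j640 → |·| = √(25²+640²) = √410225 ≈ 640.49, ∠ = arctan(640/25) ≈ 87.76°
|T| = 100 · 2099.9 / 640.49 ≈ 327.86
Gain = 20 log₁₀(327.86) ≈ 50.31 dB
∠T = 17.74° − 87.76° = -70.02°

50.3 dB, -70.0°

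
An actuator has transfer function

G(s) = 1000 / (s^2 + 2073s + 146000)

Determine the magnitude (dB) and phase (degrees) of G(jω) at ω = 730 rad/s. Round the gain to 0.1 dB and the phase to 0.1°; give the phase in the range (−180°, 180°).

-63.9 dB, -104.3°

Substitute s = j730:
Numerator: 1000 = 1000 + j0
Denominator: (j730)^2 + 2073(j730) + 146000 = -386900 + j1513290
|N| = √(1000² + 0²) ≈ 1000, ∠N ≈ 0.00°
|D| = √(386900² + 1513290²) ≈ 1.562e+06, ∠D ≈ 104.34°
|G| = 1000 / 1.562e+06 ≈ 0.0006402
Gain = 20 log₁₀(0.0006402) ≈ -63.87 dB
∠G = 0.00° − 104.34° = -104.34°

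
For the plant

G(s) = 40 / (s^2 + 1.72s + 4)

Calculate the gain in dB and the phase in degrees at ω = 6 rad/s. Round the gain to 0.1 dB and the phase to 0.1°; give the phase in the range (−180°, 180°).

At s = jω = j6:
quadratic: (j6)² + 1.72·j6 + 4 = -32 + j10.32 → |·| ≈ 33.623, ∠ ≈ 162.13°
|G| = 40 / 33.623 ≈ 1.1897
Gain = 20 log₁₀(1.1897) ≈ 1.51 dB
∠G = 0.00° − 162.13° = -162.13°

1.5 dB, -162.1°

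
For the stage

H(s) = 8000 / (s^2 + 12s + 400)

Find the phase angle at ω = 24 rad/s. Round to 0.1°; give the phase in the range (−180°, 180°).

-121.4°

At s = jω = j24:
quadratic: (j24)² + 12·j24 + 400 = -176 + j288 → |·| ≈ 337.52, ∠ ≈ 121.43°
∠H = 0.00° − 121.43° = -121.43°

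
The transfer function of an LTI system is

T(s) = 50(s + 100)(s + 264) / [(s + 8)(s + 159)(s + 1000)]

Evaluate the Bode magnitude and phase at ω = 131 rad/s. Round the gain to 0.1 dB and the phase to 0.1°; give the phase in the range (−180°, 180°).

At s = jω = j131:
zero (s+100): 100 + j131 → |·| = √(100²+131²) = √27161 ≈ 164.81, ∠ = arctan(131/100) ≈ 52.64°
zero (s+264): 264 + j131 → |·| = √(264²+131²) = √86857 ≈ 294.72, ∠ = arctan(131/264) ≈ 26.39°
pole (s+8): 8 + j131 → |·| = √(8²+131²) = √17225 ≈ 131.24, ∠ = arctan(131/8) ≈ 86.51°
pole (s+159): 159 + j131 → |·| = √(159²+131²) = √42442 ≈ 206.01, ∠ = arctan(131/159) ≈ 39.49°
pole (s+1000): 1000 + j131 → |·| = √(1000²+131²) = √1017161 ≈ 1008.5, ∠ = arctan(131/1000) ≈ 7.46°
|T| = 50 · 48573 / 2.7267e+07 ≈ 0.089069
Gain = 20 log₁₀(0.089069) ≈ -21.01 dB
∠T = 79.03° − 133.46° = -54.43°

-21.0 dB, -54.4°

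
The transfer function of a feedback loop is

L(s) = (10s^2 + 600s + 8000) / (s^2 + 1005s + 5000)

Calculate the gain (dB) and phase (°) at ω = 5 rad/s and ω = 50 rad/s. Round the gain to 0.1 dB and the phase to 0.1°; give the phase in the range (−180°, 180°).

ω = 5: 1.4 dB, -24.1°; ω = 50: -3.3 dB, 32.4°

Substitute s = j5:
Numerator: 10(j5)^2 + 600(j5) + 8000 = 7750 + j3000
Denominator: (j5)^2 + 1005(j5) + 5000 = 4975 + j5025
|N| = √(7750² + 3000²) ≈ 8310.4, ∠N ≈ 21.16°
|D| = √(4975² + 5025²) ≈ 7071.2, ∠D ≈ 45.29°
|L| = 8310.4 / 7071.2 ≈ 1.1752
Gain = 20 log₁₀(1.1752) ≈ 1.40 dB
∠L = 21.16° − 45.29° = -24.13°

Substitute s = j50:
Numerator: 10(j50)^2 + 600(j50) + 8000 = -17000 + j30000
Denominator: (j50)^2 + 1005(j50) + 5000 = 2500 + j50250
|N| = √(17000² + 30000²) ≈ 34482, ∠N ≈ 119.54°
|D| = √(2500² + 50250²) ≈ 50312, ∠D ≈ 87.15°
|L| = 34482 / 50312 ≈ 0.68536
Gain = 20 log₁₀(0.68536) ≈ -3.28 dB
∠L = 119.54° − 87.15° = 32.39°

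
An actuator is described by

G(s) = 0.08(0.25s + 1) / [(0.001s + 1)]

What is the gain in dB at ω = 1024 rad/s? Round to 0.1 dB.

23.1 dB

At ω = 1024 rad/s:
zero (1 + j1024·0.25) = 1 + j256 → |·| ≈ 256, ∠ ≈ 89.78°
pole (1 + j1024·0.001) = 1 + j1.024 → |·| ≈ 1.4313, ∠ ≈ 45.68°
|G| = 0.08 · 256 / (1.4313) ≈ 14.309
Gain = 20 log₁₀(14.309) ≈ 23.11 dB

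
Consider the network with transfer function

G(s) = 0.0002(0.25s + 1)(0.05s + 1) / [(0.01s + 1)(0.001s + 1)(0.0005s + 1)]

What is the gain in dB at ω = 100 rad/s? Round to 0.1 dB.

At ω = 100 rad/s:
zero (1 + j100·0.25) = 1 + j25 → |·| ≈ 25.02, ∠ ≈ 87.71°
zero (1 + j100·0.05) = 1 + j5 → |·| ≈ 5.099, ∠ ≈ 78.69°
pole (1 + j100·0.01) = 1 + j1 → |·| ≈ 1.4142, ∠ ≈ 45.00°
pole (1 + j100·0.001) = 1 + j0.1 → |·| ≈ 1.005, ∠ ≈ 5.71°
pole (1 + j100·0.0005) = 1 + j0.05 → |·| ≈ 1.0012, ∠ ≈ 2.86°
|G| = 0.0002 · 25.02 · 5.099 / (1.4142 · 1.005 · 1.0012) ≈ 0.017931
Gain = 20 log₁₀(0.017931) ≈ -34.93 dB

-34.9 dB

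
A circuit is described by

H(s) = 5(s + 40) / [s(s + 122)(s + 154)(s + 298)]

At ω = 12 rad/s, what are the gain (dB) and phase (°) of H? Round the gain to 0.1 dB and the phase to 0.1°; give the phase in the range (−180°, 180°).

-110.2 dB, -85.7°

At s = jω = j12:
zero (s+40): 40 + j12 → |·| = √(40²+12²) = √1744 ≈ 41.761, ∠ = arctan(12/40) ≈ 16.70°
pole (s+122): 122 + j12 → |·| = √(122²+12²) = √15028 ≈ 122.59, ∠ = arctan(12/122) ≈ 5.62°
pole (s+154): 154 + j12 → |·| = √(154²+12²) = √23860 ≈ 154.47, ∠ = arctan(12/154) ≈ 4.46°
pole (s+298): 298 + j12 → |·| = √(298²+12²) = √88948 ≈ 298.24, ∠ = arctan(12/298) ≈ 2.31°
pole at origin: |s| = 12, ∠ = 90.00° (in denominator)
|H| = 5 · 41.761 / 6.7771e+07 ≈ 3.081e-06
Gain = 20 log₁₀(3.081e-06) ≈ -110.23 dB
∠H = 16.70° − 102.39° = -85.69°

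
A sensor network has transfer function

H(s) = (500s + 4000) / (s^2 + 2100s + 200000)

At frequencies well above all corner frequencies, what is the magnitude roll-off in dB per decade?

Each pole contributes −20 dB/decade at high frequency; each zero contributes +20 dB/decade.
Net: 1 zero(s) − 2 pole(s) → -20 dB/decade.

-20 dB/decade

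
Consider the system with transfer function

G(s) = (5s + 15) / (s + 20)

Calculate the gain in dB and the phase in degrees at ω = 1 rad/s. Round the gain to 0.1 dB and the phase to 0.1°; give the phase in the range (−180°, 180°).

-2.1 dB, 15.6°

Substitute s = j1:
Numerator: 5(j1) + 15 = 15 + j5
Denominator: (j1) + 20 = 20 + j1
|N| = √(15² + 5²) ≈ 15.811, ∠N ≈ 18.43°
|D| = √(20² + 1²) ≈ 20.025, ∠D ≈ 2.86°
|G| = 15.811 / 20.025 ≈ 0.78956
Gain = 20 log₁₀(0.78956) ≈ -2.05 dB
∠G = 18.43° − 2.86° = 15.57°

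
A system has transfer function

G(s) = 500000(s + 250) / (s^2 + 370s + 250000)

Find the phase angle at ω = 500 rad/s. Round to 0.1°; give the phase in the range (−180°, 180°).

At s = jω = j500:
zero (s+250): 250 + j500 → |·| = √(250²+500²) = √312500 ≈ 559.02, ∠ = arctan(500/250) ≈ 63.43°
quadratic: (j500)² + 370·j500 + 250000 = 0 + j185000 → |·| ≈ 1.85e+05, ∠ ≈ 90.00°
∠G = 63.43° − 90.00° = -26.57°

-26.6°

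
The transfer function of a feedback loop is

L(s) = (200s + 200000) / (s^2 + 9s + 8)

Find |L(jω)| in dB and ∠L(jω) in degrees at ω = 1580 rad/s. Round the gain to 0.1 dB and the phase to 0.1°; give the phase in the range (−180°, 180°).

Substitute s = j1580:
Numerator: 200(j1580) + 200000 = 200000 + j316000
Denominator: (j1580)^2 + 9(j1580) + 8 = -2496392 + j14220
|N| = √(200000² + 316000²) ≈ 3.7397e+05, ∠N ≈ 57.67°
|D| = √(2496392² + 14220²) ≈ 2.4964e+06, ∠D ≈ 179.67°
|L| = 3.7397e+05 / 2.4964e+06 ≈ 0.1498
Gain = 20 log₁₀(0.1498) ≈ -16.49 dB
∠L = 57.67° − 179.67° = -122.00°

-16.5 dB, -122.0°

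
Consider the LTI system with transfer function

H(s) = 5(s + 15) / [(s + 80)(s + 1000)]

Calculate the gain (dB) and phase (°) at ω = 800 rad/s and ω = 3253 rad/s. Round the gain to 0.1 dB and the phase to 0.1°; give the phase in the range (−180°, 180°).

ω = 800: -48.2 dB, -34.0°; ω = 3253: -56.7 dB, -71.8°

At s = jω = j800:
zero (s+15): 15 + j800 → |·| = √(15²+800²) = √640225 ≈ 800.14, ∠ = arctan(800/15) ≈ 88.93°
pole (s+80): 80 + j800 → |·| = √(80²+800²) = √646400 ≈ 803.99, ∠ = arctan(800/80) ≈ 84.29°
pole (s+1000): 1000 + j800 → |·| = √(1000²+800²) = √1640000 ≈ 1280.6, ∠ = arctan(800/1000) ≈ 38.66°
|H| = 5 · 800.14 / 1.0296e+06 ≈ 0.0038857
Gain = 20 log₁₀(0.0038857) ≈ -48.21 dB
∠H = 88.93° − 122.95° = -34.02°

At s = jω = j3253:
zero (s+15): 15 + j3253 → |·| = √(15²+3253²) = √10582234 ≈ 3253, ∠ = arctan(3253/15) ≈ 89.74°
pole (s+80): 80 + j3253 → |·| = √(80²+3253²) = √10588409 ≈ 3254, ∠ = arctan(3253/80) ≈ 88.59°
pole (s+1000): 1000 + j3253 → |·| = √(1000²+3253²) = √11582009 ≈ 3403.2, ∠ = arctan(3253/1000) ≈ 72.91°
|H| = 5 · 3253 / 1.1074e+07 ≈ 0.0014688
Gain = 20 log₁₀(0.0014688) ≈ -56.66 dB
∠H = 89.74° − 161.50° = -71.76°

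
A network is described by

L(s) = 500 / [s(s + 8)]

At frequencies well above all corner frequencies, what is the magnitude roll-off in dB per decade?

Each pole contributes −20 dB/decade at high frequency; each zero contributes +20 dB/decade.
Net: 0 zero(s) − 2 pole(s) → -40 dB/decade.

-40 dB/decade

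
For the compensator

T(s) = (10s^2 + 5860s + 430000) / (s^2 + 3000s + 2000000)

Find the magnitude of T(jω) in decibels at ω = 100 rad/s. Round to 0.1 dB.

-9.5 dB

Substitute s = j100:
Numerator: 10(j100)^2 + 5860(j100) + 430000 = 330000 + j586000
Denominator: (j100)^2 + 3000(j100) + 2000000 = 1990000 + j300000
|N| = √(330000² + 586000²) ≈ 6.7253e+05, ∠N ≈ 60.61°
|D| = √(1990000² + 300000²) ≈ 2.0125e+06, ∠D ≈ 8.57°
|T| = 6.7253e+05 / 2.0125e+06 ≈ 0.33418
Gain = 20 log₁₀(0.33418) ≈ -9.52 dB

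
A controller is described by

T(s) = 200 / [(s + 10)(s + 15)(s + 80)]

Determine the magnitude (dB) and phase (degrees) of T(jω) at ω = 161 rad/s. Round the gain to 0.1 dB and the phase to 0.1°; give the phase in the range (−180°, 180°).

At s = jω = j161:
pole (s+10): 10 + j161 → |·| = √(10²+161²) = √26021 ≈ 161.31, ∠ = arctan(161/10) ≈ 86.45°
pole (s+15): 15 + j161 → |·| = √(15²+161²) = √26146 ≈ 161.7, ∠ = arctan(161/15) ≈ 84.68°
pole (s+80): 80 + j161 → |·| = √(80²+161²) = √32321 ≈ 179.78, ∠ = arctan(161/80) ≈ 63.58°
|T| = 200 / 4.6894e+06 ≈ 4.2649e-05
Gain = 20 log₁₀(4.2649e-05) ≈ -87.40 dB
∠T = 0.00° − 234.71° = -234.71° ≡ 125.29° (principal value)

-87.4 dB, 125.3°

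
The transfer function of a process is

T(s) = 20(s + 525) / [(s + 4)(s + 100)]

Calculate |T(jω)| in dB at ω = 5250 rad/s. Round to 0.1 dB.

-48.3 dB

At s = jω = j5250:
zero (s+525): 525 + j5250 → |·| = √(525²+5250²) = √27838125 ≈ 5276.2, ∠ = arctan(5250/525) ≈ 84.29°
pole (s+4): 4 + j5250 → |·| = √(4²+5250²) = √27562516 ≈ 5250, ∠ = arctan(5250/4) ≈ 89.96°
pole (s+100): 100 + j5250 → |·| = √(100²+5250²) = √27572500 ≈ 5251, ∠ = arctan(5250/100) ≈ 88.91°
|T| = 20 · 5276.2 / 2.7568e+07 ≈ 0.0038278
Gain = 20 log₁₀(0.0038278) ≈ -48.34 dB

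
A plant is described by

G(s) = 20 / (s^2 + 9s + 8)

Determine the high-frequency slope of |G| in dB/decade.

-40 dB/decade

Each pole contributes −20 dB/decade at high frequency; each zero contributes +20 dB/decade.
Net: 0 zero(s) − 2 pole(s) → -40 dB/decade.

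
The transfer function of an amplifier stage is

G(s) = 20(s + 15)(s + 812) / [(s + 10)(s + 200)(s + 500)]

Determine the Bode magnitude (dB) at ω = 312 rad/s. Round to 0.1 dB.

-22.0 dB

At s = jω = j312:
zero (s+15): 15 + j312 → |·| = √(15²+312²) = √97569 ≈ 312.36, ∠ = arctan(312/15) ≈ 87.25°
zero (s+812): 812 + j312 → |·| = √(812²+312²) = √756688 ≈ 869.88, ∠ = arctan(312/812) ≈ 21.02°
pole (s+10): 10 + j312 → |·| = √(10²+312²) = √97444 ≈ 312.16, ∠ = arctan(312/10) ≈ 88.16°
pole (s+200): 200 + j312 → |·| = √(200²+312²) = √137344 ≈ 370.6, ∠ = arctan(312/200) ≈ 57.34°
pole (s+500): 500 + j312 → |·| = √(500²+312²) = √347344 ≈ 589.36, ∠ = arctan(312/500) ≈ 31.96°
|G| = 20 · 2.7172e+05 / 6.8181e+07 ≈ 0.079705
Gain = 20 log₁₀(0.079705) ≈ -21.97 dB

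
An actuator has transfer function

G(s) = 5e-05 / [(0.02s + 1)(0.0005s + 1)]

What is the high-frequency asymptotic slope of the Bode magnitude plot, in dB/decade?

-40 dB/decade

Each pole contributes −20 dB/decade at high frequency; each zero contributes +20 dB/decade.
Net: 0 zero(s) − 2 pole(s) → -40 dB/decade.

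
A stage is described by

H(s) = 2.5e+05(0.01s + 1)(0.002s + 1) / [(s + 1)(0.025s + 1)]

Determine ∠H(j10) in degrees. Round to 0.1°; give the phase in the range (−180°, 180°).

At ω = 10 rad/s:
zero (1 + j10·0.01) = 1 + j0.1 → |·| ≈ 1.005, ∠ ≈ 5.71°
zero (1 + j10·0.002) = 1 + j0.02 → |·| ≈ 1.0002, ∠ ≈ 1.15°
pole (1 + j10·1) = 1 + j10 → |·| ≈ 10.05, ∠ ≈ 84.29°
pole (1 + j10·0.025) = 1 + j0.25 → |·| ≈ 1.0308, ∠ ≈ 14.04°
∠H = (5.71° + 1.15°) − (84.29° + 14.04°) = -91.47°

-91.5°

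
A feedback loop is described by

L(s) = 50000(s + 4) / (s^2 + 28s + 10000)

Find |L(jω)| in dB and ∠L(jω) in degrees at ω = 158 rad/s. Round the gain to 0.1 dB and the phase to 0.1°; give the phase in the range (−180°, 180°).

At s = jω = j158:
zero (s+4): 4 + j158 → |·| = √(4²+158²) = √24980 ≈ 158.05, ∠ = arctan(158/4) ≈ 88.55°
quadratic: (j158)² + 28·j158 + 10000 = -14964 + j4424 → |·| ≈ 15604, ∠ ≈ 163.53°
|L| = 50000 · 158.05 / 15604 ≈ 506.44
Gain = 20 log₁₀(506.44) ≈ 54.09 dB
∠L = 88.55° − 163.53° = -74.98°

54.1 dB, -75.0°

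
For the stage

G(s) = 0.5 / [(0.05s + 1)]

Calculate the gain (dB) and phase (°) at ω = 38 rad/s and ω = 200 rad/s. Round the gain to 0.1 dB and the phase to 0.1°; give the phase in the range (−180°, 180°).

At ω = 38 rad/s:
pole (1 + j38·0.05) = 1 + j1.9 → |·| ≈ 2.1471, ∠ ≈ 62.24°
|G| = 0.5 · 1 / (2.1471) ≈ 0.23287
Gain = 20 log₁₀(0.23287) ≈ -12.66 dB
∠G = (0°) − (62.24°) = -62.24°

At ω = 200 rad/s:
pole (1 + j200·0.05) = 1 + j10 → |·| ≈ 10.05, ∠ ≈ 84.29°
|G| = 0.5 · 1 / (10.05) ≈ 0.049751
Gain = 20 log₁₀(0.049751) ≈ -26.06 dB
∠G = (0°) − (84.29°) = -84.29°

ω = 38: -12.7 dB, -62.2°; ω = 200: -26.1 dB, -84.3°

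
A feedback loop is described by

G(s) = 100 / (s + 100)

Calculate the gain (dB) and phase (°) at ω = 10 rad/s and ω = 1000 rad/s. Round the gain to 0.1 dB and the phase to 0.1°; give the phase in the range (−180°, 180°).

At s = jω = j10:
pole (s+100): 100 + j10 → |·| = √(100²+10²) = √10100 ≈ 100.5, ∠ = arctan(10/100) ≈ 5.71°
|G| = 100 / 100.5 ≈ 0.99502
Gain = 20 log₁₀(0.99502) ≈ -0.04 dB
∠G = 0.00° − 5.71° = -5.71°

At s = jω = j1000:
pole (s+100): 100 + j1000 → |·| = √(100²+1000²) = √1010000 ≈ 1005, ∠ = arctan(1000/100) ≈ 84.29°
|G| = 100 / 1005 ≈ 0.099502
Gain = 20 log₁₀(0.099502) ≈ -20.04 dB
∠G = 0.00° − 84.29° = -84.29°

ω = 10: -0.0 dB, -5.7°; ω = 1000: -20.0 dB, -84.3°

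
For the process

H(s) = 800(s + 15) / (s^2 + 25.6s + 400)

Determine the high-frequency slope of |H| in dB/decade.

-20 dB/decade

Each pole contributes −20 dB/decade at high frequency; each zero contributes +20 dB/decade.
Net: 1 zero(s) − 2 pole(s) → -20 dB/decade.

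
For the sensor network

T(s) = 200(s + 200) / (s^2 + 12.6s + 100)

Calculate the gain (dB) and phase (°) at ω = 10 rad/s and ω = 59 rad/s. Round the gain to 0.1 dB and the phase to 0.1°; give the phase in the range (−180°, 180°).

ω = 10: 50.0 dB, -87.1°; ω = 59: 21.6 dB, -151.2°

At s = jω = j10:
zero (s+200): 200 + j10 → |·| = √(200²+10²) = √40100 ≈ 200.25, ∠ = arctan(10/200) ≈ 2.86°
quadratic: (j10)² + 12.6·j10 + 100 = 0 + j126 → |·| ≈ 126, ∠ ≈ 90.00°
|T| = 200 · 200.25 / 126 ≈ 317.86
Gain = 20 log₁₀(317.86) ≈ 50.04 dB
∠T = 2.86° − 90.00° = -87.14°

At s = jω = j59:
zero (s+200): 200 + j59 → |·| = √(200²+59²) = √43481 ≈ 208.52, ∠ = arctan(59/200) ≈ 16.44°
quadratic: (j59)² + 12.6·j59 + 100 = -3381 + j743.4 → |·| ≈ 3461.8, ∠ ≈ 167.60°
|T| = 200 · 208.52 / 3461.8 ≈ 12.047
Gain = 20 log₁₀(12.047) ≈ 21.62 dB
∠T = 16.44° − 167.60° = -151.16°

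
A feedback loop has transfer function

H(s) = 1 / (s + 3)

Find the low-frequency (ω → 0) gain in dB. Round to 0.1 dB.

H(0) = 1 / 3 ≈ 0.33333
20 log₁₀(0.33333) ≈ -9.54 dB

-9.5 dB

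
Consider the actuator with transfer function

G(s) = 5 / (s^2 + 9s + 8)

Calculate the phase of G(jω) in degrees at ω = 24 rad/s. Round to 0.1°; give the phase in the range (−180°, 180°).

Substitute s = j24:
Numerator: 5 = 5 + j0
Denominator: (j24)^2 + 9(j24) + 8 = -568 + j216
|N| = √(5² + 0²) ≈ 5, ∠N ≈ 0.00°
|D| = √(568² + 216²) ≈ 607.68, ∠D ≈ 159.18°
∠G = 0.00° − 159.18° = -159.18°

-159.2°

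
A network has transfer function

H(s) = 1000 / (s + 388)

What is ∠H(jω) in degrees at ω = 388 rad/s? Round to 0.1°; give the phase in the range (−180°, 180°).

Substitute s = j388:
Numerator: 1000 = 1000 + j0
Denominator: (j388) + 388 = 388 + j388
|N| = √(1000² + 0²) ≈ 1000, ∠N ≈ 0.00°
|D| = √(388² + 388²) ≈ 548.71, ∠D ≈ 45.00°
∠H = 0.00° − 45.00° = -45.00°

-45.0°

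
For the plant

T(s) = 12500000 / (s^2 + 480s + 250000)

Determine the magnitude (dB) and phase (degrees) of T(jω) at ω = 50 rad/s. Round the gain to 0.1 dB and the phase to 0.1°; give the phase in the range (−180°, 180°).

34.0 dB, -5.5°

At s = jω = j50:
quadratic: (j50)² + 480·j50 + 250000 = 247500 + j24000 → |·| ≈ 2.4866e+05, ∠ ≈ 5.54°
|T| = 12500000 / 2.4866e+05 ≈ 50.269
Gain = 20 log₁₀(50.269) ≈ 34.03 dB
∠T = 0.00° − 5.54° = -5.54°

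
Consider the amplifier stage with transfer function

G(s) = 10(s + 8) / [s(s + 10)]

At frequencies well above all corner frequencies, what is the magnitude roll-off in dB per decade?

-20 dB/decade

Each pole contributes −20 dB/decade at high frequency; each zero contributes +20 dB/decade.
Net: 1 zero(s) − 2 pole(s) → -20 dB/decade.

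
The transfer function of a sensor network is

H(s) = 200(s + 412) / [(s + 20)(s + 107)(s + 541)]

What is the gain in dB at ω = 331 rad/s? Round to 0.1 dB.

-56.8 dB

At s = jω = j331:
zero (s+412): 412 + j331 → |·| = √(412²+331²) = √279305 ≈ 528.49, ∠ = arctan(331/412) ≈ 38.78°
pole (s+20): 20 + j331 → |·| = √(20²+331²) = √109961 ≈ 331.6, ∠ = arctan(331/20) ≈ 86.54°
pole (s+107): 107 + j331 → |·| = √(107²+331²) = √121010 ≈ 347.86, ∠ = arctan(331/107) ≈ 72.09°
pole (s+541): 541 + j331 → |·| = √(541²+331²) = √402242 ≈ 634.23, ∠ = arctan(331/541) ≈ 31.46°
|H| = 200 · 528.49 / 7.3159e+07 ≈ 0.0014448
Gain = 20 log₁₀(0.0014448) ≈ -56.80 dB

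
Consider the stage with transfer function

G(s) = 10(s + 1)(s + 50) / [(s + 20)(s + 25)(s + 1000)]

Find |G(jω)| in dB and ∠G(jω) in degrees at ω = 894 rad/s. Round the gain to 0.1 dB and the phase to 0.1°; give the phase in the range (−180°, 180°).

At s = jω = j894:
zero (s+1): 1 + j894 → |·| = √(1²+894²) = √799237 ≈ 894, ∠ = arctan(894/1) ≈ 89.94°
zero (s+50): 50 + j894 → |·| = √(50²+894²) = √801736 ≈ 895.4, ∠ = arctan(894/50) ≈ 86.80°
pole (s+20): 20 + j894 → |·| = √(20²+894²) = √799636 ≈ 894.22, ∠ = arctan(894/20) ≈ 88.72°
pole (s+25): 25 + j894 → |·| = √(25²+894²) = √799861 ≈ 894.35, ∠ = arctan(894/25) ≈ 88.40°
pole (s+1000): 1000 + j894 → |·| = √(1000²+894²) = √1799236 ≈ 1341.4, ∠ = arctan(894/1000) ≈ 41.80°
|G| = 10 · 8.0049e+05 / 1.0728e+09 ≈ 0.0074617
Gain = 20 log₁₀(0.0074617) ≈ -42.54 dB
∠G = 176.74° − 218.92° = -42.18°

-42.5 dB, -42.2°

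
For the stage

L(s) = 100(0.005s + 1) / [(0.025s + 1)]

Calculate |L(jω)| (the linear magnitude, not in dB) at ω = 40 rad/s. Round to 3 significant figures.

72.1

At ω = 40 rad/s:
zero (1 + j40·0.005) = 1 + j0.2 → |·| ≈ 1.0198, ∠ ≈ 11.31°
pole (1 + j40·0.025) = 1 + j1 → |·| ≈ 1.4142, ∠ ≈ 45.00°
|L| = 100 · 1.0198 / (1.4142) ≈ 72.111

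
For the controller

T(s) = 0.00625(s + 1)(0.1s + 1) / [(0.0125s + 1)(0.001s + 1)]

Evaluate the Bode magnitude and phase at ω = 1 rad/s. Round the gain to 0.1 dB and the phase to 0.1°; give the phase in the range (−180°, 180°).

At ω = 1 rad/s:
zero (1 + j1·1) = 1 + j1 → |·| ≈ 1.4142, ∠ ≈ 45.00°
zero (1 + j1·0.1) = 1 + j0.1 → |·| ≈ 1.005, ∠ ≈ 5.71°
pole (1 + j1·0.0125) = 1 + j0.0125 → |·| ≈ 1.0001, ∠ ≈ 0.72°
pole (1 + j1·0.001) = 1 + j0.001 → |·| ≈ 1, ∠ ≈ 0.06°
|T| = 0.00625 · 1.4142 · 1.005 / (1.0001 · 1) ≈ 0.0088821
Gain = 20 log₁₀(0.0088821) ≈ -41.03 dB
∠T = (45.00° + 5.71°) − (0.72° + 0.06°) = 49.93°

-41.0 dB, 49.9°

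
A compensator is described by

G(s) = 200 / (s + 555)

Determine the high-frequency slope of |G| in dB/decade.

Each pole contributes −20 dB/decade at high frequency; each zero contributes +20 dB/decade.
Net: 0 zero(s) − 1 pole(s) → -20 dB/decade.

-20 dB/decade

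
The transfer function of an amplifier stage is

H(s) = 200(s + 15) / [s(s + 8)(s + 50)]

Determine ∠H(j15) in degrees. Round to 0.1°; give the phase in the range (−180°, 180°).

-123.6°

At s = jω = j15:
zero (s+15): 15 + j15 → |·| = √(15²+15²) = √450 ≈ 21.213, ∠ = arctan(15/15) ≈ 45.00°
pole (s+8): 8 + j15 → |·| = √(8²+15²) = √289 ≈ 17, ∠ = arctan(15/8) ≈ 61.93°
pole (s+50): 50 + j15 → |·| = √(50²+15²) = √2725 ≈ 52.202, ∠ = arctan(15/50) ≈ 16.70°
pole at origin: |s| = 15, ∠ = 90.00° (in denominator)
∠H = 45.00° − 168.63° = -123.63°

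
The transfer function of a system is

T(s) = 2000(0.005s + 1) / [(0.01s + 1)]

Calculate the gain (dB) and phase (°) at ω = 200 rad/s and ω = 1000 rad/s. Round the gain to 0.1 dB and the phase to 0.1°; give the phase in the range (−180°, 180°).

ω = 200: 62.0 dB, -18.4°; ω = 1000: 60.1 dB, -5.6°

At ω = 200 rad/s:
zero (1 + j200·0.005) = 1 + j1 → |·| ≈ 1.4142, ∠ ≈ 45.00°
pole (1 + j200·0.01) = 1 + j2 → |·| ≈ 2.2361, ∠ ≈ 63.43°
|T| = 2000 · 1.4142 / (2.2361) ≈ 1264.9
Gain = 20 log₁₀(1264.9) ≈ 62.04 dB
∠T = (45.00°) − (63.43°) = -18.43°

At ω = 1000 rad/s:
zero (1 + j1000·0.005) = 1 + j5 → |·| ≈ 5.099, ∠ ≈ 78.69°
pole (1 + j1000·0.01) = 1 + j10 → |·| ≈ 10.05, ∠ ≈ 84.29°
|T| = 2000 · 5.099 / (10.05) ≈ 1014.7
Gain = 20 log₁₀(1014.7) ≈ 60.13 dB
∠T = (78.69°) − (84.29°) = -5.60°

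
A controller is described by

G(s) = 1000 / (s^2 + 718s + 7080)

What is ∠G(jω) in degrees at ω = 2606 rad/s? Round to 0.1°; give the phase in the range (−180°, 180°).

-164.6°

Substitute s = j2606:
Numerator: 1000 = 1000 + j0
Denominator: (j2606)^2 + 718(j2606) + 7080 = -6784156 + j1871108
|N| = √(1000² + 0²) ≈ 1000, ∠N ≈ 0.00°
|D| = √(6784156² + 1871108²) ≈ 7.0375e+06, ∠D ≈ 164.58°
∠G = 0.00° − 164.58° = -164.58°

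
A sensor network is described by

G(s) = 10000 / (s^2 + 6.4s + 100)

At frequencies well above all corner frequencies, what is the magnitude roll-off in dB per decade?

-40 dB/decade

Each pole contributes −20 dB/decade at high frequency; each zero contributes +20 dB/decade.
Net: 0 zero(s) − 2 pole(s) → -40 dB/decade.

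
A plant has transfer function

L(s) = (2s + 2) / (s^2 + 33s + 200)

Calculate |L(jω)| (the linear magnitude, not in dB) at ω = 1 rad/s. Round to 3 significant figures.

0.0140

Substitute s = j1:
Numerator: 2(j1) + 2 = 2 + j2
Denominator: (j1)^2 + 33(j1) + 200 = 199 + j33
|N| = √(2² + 2²) ≈ 2.8284, ∠N ≈ 45.00°
|D| = √(199² + 33²) ≈ 201.72, ∠D ≈ 9.42°
|L| = 2.8284 / 201.72 ≈ 0.014021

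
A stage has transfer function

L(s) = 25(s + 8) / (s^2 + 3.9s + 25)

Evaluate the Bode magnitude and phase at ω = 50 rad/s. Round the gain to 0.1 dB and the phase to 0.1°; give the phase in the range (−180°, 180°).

-5.9 dB, -94.6°

At s = jω = j50:
zero (s+8): 8 + j50 → |·| = √(8²+50²) = √2564 ≈ 50.636, ∠ = arctan(50/8) ≈ 80.91°
quadratic: (j50)² + 3.9·j50 + 25 = -2475 + j195 → |·| ≈ 2482.7, ∠ ≈ 175.50°
|L| = 25 · 50.636 / 2482.7 ≈ 0.50989
Gain = 20 log₁₀(0.50989) ≈ -5.85 dB
∠L = 80.91° − 175.50° = -94.59°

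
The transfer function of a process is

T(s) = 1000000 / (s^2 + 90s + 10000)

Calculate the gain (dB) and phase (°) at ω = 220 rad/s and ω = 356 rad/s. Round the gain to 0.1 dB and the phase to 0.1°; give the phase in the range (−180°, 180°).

ω = 220: 27.3 dB, -152.7°; ω = 356: 18.3 dB, -164.7°

At s = jω = j220:
quadratic: (j220)² + 90·j220 + 10000 = -38400 + j19800 → |·| ≈ 43204, ∠ ≈ 152.72°
|T| = 1000000 / 43204 ≈ 23.146
Gain = 20 log₁₀(23.146) ≈ 27.29 dB
∠T = 0.00° − 152.72° = -152.72°

At s = jω = j356:
quadratic: (j356)² + 90·j356 + 10000 = -116736 + j32040 → |·| ≈ 1.2105e+05, ∠ ≈ 164.65°
|T| = 1000000 / 1.2105e+05 ≈ 8.261
Gain = 20 log₁₀(8.261) ≈ 18.34 dB
∠T = 0.00° − 164.65° = -164.65°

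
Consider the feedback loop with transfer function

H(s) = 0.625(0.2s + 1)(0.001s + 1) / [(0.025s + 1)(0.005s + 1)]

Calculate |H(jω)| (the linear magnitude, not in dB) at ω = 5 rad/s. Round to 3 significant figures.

At ω = 5 rad/s:
zero (1 + j5·0.2) = 1 + j1 → |·| ≈ 1.4142, ∠ ≈ 45.00°
zero (1 + j5·0.001) = 1 + j0.005 → |·| ≈ 1, ∠ ≈ 0.29°
pole (1 + j5·0.025) = 1 + j0.125 → |·| ≈ 1.0078, ∠ ≈ 7.13°
pole (1 + j5·0.005) = 1 + j0.025 → |·| ≈ 1.0003, ∠ ≈ 1.43°
|H| = 0.625 · 1.4142 · 1 / (1.0078 · 1.0003) ≈ 0.87677

0.877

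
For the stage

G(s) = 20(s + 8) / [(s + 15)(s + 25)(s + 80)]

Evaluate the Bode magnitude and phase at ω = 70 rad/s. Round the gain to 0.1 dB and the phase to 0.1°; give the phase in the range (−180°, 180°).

At s = jω = j70:
zero (s+8): 8 + j70 → |·| = √(8²+70²) = √4964 ≈ 70.456, ∠ = arctan(70/8) ≈ 83.48°
pole (s+15): 15 + j70 → |·| = √(15²+70²) = √5125 ≈ 71.589, ∠ = arctan(70/15) ≈ 77.91°
pole (s+25): 25 + j70 → |·| = √(25²+70²) = √5525 ≈ 74.33, ∠ = arctan(70/25) ≈ 70.35°
pole (s+80): 80 + j70 → |·| = √(80²+70²) = √11300 ≈ 106.3, ∠ = arctan(70/80) ≈ 41.19°
|G| = 20 · 70.456 / 5.6564e+05 ≈ 0.0024912
Gain = 20 log₁₀(0.0024912) ≈ -52.07 dB
∠G = 83.48° − 189.45° = -105.97°

-52.1 dB, -106.0°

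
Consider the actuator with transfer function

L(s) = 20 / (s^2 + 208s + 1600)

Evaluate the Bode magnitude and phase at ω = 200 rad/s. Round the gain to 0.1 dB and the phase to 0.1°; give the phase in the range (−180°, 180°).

Substitute s = j200:
Numerator: 20 = 20 + j0
Denominator: (j200)^2 + 208(j200) + 1600 = -38400 + j41600
|N| = √(20² + 0²) ≈ 20, ∠N ≈ 0.00°
|D| = √(38400² + 41600²) ≈ 56614, ∠D ≈ 132.71°
|L| = 20 / 56614 ≈ 0.00035327
Gain = 20 log₁₀(0.00035327) ≈ -69.04 dB
∠L = 0.00° − 132.71° = -132.71°

-69.0 dB, -132.7°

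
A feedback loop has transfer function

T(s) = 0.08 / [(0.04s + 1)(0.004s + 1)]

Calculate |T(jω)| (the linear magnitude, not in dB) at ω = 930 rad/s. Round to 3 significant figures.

At ω = 930 rad/s:
pole (1 + j930·0.04) = 1 + j37.2 → |·| ≈ 37.213, ∠ ≈ 88.46°
pole (1 + j930·0.004) = 1 + j3.72 → |·| ≈ 3.8521, ∠ ≈ 74.95°
|T| = 0.08 · 1 / (37.213 · 3.8521) ≈ 0.00055808

0.000558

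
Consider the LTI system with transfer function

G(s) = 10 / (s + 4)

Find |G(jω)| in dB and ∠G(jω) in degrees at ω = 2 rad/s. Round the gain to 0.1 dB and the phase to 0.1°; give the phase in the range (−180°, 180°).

7.0 dB, -26.6°

At s = jω = j2:
pole (s+4): 4 + j2 → |·| = √(4²+2²) = √20 ≈ 4.4721, ∠ = arctan(2/4) ≈ 26.57°
|G| = 10 / 4.4721 ≈ 2.2361
Gain = 20 log₁₀(2.2361) ≈ 6.99 dB
∠G = 0.00° − 26.57° = -26.57°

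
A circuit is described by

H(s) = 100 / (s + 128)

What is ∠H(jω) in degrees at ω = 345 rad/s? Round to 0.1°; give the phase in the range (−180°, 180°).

At s = jω = j345:
pole (s+128): 128 + j345 → |·| = √(128²+345²) = √135409 ≈ 367.98, ∠ = arctan(345/128) ≈ 69.64°
∠H = 0.00° − 69.64° = -69.64°

-69.6°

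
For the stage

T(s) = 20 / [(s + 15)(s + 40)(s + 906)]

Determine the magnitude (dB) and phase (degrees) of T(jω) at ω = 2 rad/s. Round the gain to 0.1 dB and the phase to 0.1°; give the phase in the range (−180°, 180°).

At s = jω = j2:
pole (s+15): 15 + j2 → |·| = √(15²+2²) = √229 ≈ 15.133, ∠ = arctan(2/15) ≈ 7.59°
pole (s+40): 40 + j2 → |·| = √(40²+2²) = √1604 ≈ 40.05, ∠ = arctan(2/40) ≈ 2.86°
pole (s+906): 906 + j2 → |·| = √(906²+2²) = √820840 ≈ 906, ∠ = arctan(2/906) ≈ 0.13°
|T| = 20 / 5.4911e+05 ≈ 3.6423e-05
Gain = 20 log₁₀(3.6423e-05) ≈ -88.77 dB
∠T = 0.00° − 10.58° = -10.58°

-88.8 dB, -10.6°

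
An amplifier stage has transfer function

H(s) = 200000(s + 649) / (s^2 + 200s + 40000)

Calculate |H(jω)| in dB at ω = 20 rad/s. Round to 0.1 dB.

70.3 dB

At s = jω = j20:
zero (s+649): 649 + j20 → |·| = √(649²+20²) = √421601 ≈ 649.31, ∠ = arctan(20/649) ≈ 1.77°
quadratic: (j20)² + 200·j20 + 40000 = 39600 + j4000 → |·| ≈ 39802, ∠ ≈ 5.77°
|H| = 200000 · 649.31 / 39802 ≈ 3262.7
Gain = 20 log₁₀(3262.7) ≈ 70.27 dB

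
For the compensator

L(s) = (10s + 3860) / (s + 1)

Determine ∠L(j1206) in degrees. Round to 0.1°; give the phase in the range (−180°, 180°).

-17.7°

Substitute s = j1206:
Numerator: 10(j1206) + 3860 = 3860 + j12060
Denominator: (j1206) + 1 = 1 + j1206
|N| = √(3860² + 12060²) ≈ 12663, ∠N ≈ 72.25°
|D| = √(1² + 1206²) ≈ 1206, ∠D ≈ 89.95°
∠L = 72.25° − 89.95° = -17.70°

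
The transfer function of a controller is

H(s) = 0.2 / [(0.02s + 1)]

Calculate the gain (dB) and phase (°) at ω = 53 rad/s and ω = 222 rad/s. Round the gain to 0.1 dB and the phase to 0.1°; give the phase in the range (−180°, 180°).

ω = 53: -17.3 dB, -46.7°; ω = 222: -27.1 dB, -77.3°

At ω = 53 rad/s:
pole (1 + j53·0.02) = 1 + j1.06 → |·| ≈ 1.4573, ∠ ≈ 46.67°
|H| = 0.2 · 1 / (1.4573) ≈ 0.13724
Gain = 20 log₁₀(0.13724) ≈ -17.25 dB
∠H = (0°) − (46.67°) = -46.67°

At ω = 222 rad/s:
pole (1 + j222·0.02) = 1 + j4.44 → |·| ≈ 4.5512, ∠ ≈ 77.31°
|H| = 0.2 · 1 / (4.5512) ≈ 0.043944
Gain = 20 log₁₀(0.043944) ≈ -27.14 dB
∠H = (0°) − (77.31°) = -77.31°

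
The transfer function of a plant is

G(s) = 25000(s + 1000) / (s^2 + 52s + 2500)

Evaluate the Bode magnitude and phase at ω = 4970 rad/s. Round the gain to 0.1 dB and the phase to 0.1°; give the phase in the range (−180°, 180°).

At s = jω = j4970:
zero (s+1000): 1000 + j4970 → |·| = √(1000²+4970²) = √25700900 ≈ 5069.6, ∠ = arctan(4970/1000) ≈ 78.62°
quadratic: (j4970)² + 52·j4970 + 2500 = -24698400 + j258440 → |·| ≈ 2.47e+07, ∠ ≈ 179.40°
|G| = 25000 · 5069.6 / 2.47e+07 ≈ 5.1312
Gain = 20 log₁₀(5.1312) ≈ 14.20 dB
∠G = 78.62° − 179.40° = -100.78°

14.2 dB, -100.8°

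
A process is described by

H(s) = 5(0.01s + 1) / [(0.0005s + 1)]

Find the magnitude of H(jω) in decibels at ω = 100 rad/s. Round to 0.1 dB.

17.0 dB

At ω = 100 rad/s:
zero (1 + j100·0.01) = 1 + j1 → |·| ≈ 1.4142, ∠ ≈ 45.00°
pole (1 + j100·0.0005) = 1 + j0.05 → |·| ≈ 1.0012, ∠ ≈ 2.86°
|H| = 5 · 1.4142 / (1.0012) ≈ 7.0625
Gain = 20 log₁₀(7.0625) ≈ 16.98 dB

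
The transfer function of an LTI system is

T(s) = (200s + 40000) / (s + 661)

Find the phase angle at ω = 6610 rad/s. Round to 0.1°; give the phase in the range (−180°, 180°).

Substitute s = j6610:
Numerator: 200(j6610) + 40000 = 40000 + j1322000
Denominator: (j6610) + 661 = 661 + j6610
|N| = √(40000² + 1322000²) ≈ 1.3226e+06, ∠N ≈ 88.27°
|D| = √(661² + 6610²) ≈ 6643, ∠D ≈ 84.29°
∠T = 88.27° − 84.29° = 3.98°

4.0°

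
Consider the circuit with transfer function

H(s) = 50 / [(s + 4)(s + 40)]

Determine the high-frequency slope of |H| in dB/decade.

-40 dB/decade

Each pole contributes −20 dB/decade at high frequency; each zero contributes +20 dB/decade.
Net: 0 zero(s) − 2 pole(s) → -40 dB/decade.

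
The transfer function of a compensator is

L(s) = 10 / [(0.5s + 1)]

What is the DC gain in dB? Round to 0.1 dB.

L(0) = 10 · 1 / 1 = 10
20 log₁₀(10) ≈ 20.00 dB

20.0 dB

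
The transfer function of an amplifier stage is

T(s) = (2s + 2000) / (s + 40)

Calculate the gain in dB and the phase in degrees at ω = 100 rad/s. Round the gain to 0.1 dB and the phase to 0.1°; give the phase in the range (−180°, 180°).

Substitute s = j100:
Numerator: 2(j100) + 2000 = 2000 + j200
Denominator: (j100) + 40 = 40 + j100
|N| = √(2000² + 200²) ≈ 2010, ∠N ≈ 5.71°
|D| = √(40² + 100²) ≈ 107.7, ∠D ≈ 68.20°
|T| = 2010 / 107.7 ≈ 18.663
Gain = 20 log₁₀(18.663) ≈ 25.42 dB
∠T = 5.71° − 68.20° = -62.49°

25.4 dB, -62.5°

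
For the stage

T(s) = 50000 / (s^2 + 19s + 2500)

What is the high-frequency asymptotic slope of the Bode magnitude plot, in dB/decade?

Each pole contributes −20 dB/decade at high frequency; each zero contributes +20 dB/decade.
Net: 0 zero(s) − 2 pole(s) → -40 dB/decade.

-40 dB/decade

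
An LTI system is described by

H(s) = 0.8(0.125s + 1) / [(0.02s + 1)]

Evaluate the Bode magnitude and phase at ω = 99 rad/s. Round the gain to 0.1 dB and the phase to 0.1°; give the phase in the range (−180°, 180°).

13.0 dB, 22.2°

At ω = 99 rad/s:
zero (1 + j99·0.125) = 1 + j12.375 → |·| ≈ 12.415, ∠ ≈ 85.38°
pole (1 + j99·0.02) = 1 + j1.98 → |·| ≈ 2.2182, ∠ ≈ 63.20°
|H| = 0.8 · 12.415 / (2.2182) ≈ 4.4775
Gain = 20 log₁₀(4.4775) ≈ 13.02 dB
∠H = (85.38°) − (63.20°) = 22.18°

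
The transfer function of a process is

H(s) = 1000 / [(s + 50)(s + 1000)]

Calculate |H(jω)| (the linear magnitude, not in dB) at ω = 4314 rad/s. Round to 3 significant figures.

At s = jω = j4314:
pole (s+50): 50 + j4314 → |·| = √(50²+4314²) = √18613096 ≈ 4314.3, ∠ = arctan(4314/50) ≈ 89.34°
pole (s+1000): 1000 + j4314 → |·| = √(1000²+4314²) = √19610596 ≈ 4428.4, ∠ = arctan(4314/1000) ≈ 76.95°
|H| = 1000 / 1.9105e+07 ≈ 5.2342e-05

5.23e-05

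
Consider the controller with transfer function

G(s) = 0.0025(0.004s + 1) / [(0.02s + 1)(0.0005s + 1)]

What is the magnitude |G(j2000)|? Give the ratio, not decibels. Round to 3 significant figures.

0.000356

At ω = 2000 rad/s:
zero (1 + j2000·0.004) = 1 + j8 → |·| ≈ 8.0623, ∠ ≈ 82.87°
pole (1 + j2000·0.02) = 1 + j40 → |·| ≈ 40.012, ∠ ≈ 88.57°
pole (1 + j2000·0.0005) = 1 + j1 → |·| ≈ 1.4142, ∠ ≈ 45.00°
|G| = 0.0025 · 8.0623 / (40.012 · 1.4142) ≈ 0.0003562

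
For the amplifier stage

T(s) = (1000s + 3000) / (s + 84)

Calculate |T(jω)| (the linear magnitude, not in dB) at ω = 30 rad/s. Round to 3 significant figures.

Substitute s = j30:
Numerator: 1000(j30) + 3000 = 3000 + j30000
Denominator: (j30) + 84 = 84 + j30
|N| = √(3000² + 30000²) ≈ 30150, ∠N ≈ 84.29°
|D| = √(84² + 30²) ≈ 89.196, ∠D ≈ 19.65°
|T| = 30150 / 89.196 ≈ 338.02

338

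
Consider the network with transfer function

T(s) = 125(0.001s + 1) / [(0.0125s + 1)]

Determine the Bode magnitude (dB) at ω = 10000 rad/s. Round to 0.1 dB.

At ω = 10000 rad/s:
zero (1 + j10000·0.001) = 1 + j10 → |·| ≈ 10.05, ∠ ≈ 84.29°
pole (1 + j10000·0.0125) = 1 + j125 → |·| ≈ 125, ∠ ≈ 89.54°
|T| = 125 · 10.05 / (125) ≈ 10.05
Gain = 20 log₁₀(10.05) ≈ 20.04 dB

20.0 dB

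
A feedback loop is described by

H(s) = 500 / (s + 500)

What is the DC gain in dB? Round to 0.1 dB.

H(0) = 500 / 500 = 1
20 log₁₀(1) ≈ 0.00 dB

0.0 dB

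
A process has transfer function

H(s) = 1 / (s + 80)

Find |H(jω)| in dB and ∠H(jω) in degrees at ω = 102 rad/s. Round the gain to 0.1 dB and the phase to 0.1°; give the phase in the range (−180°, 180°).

-42.3 dB, -51.9°

At s = jω = j102:
pole (s+80): 80 + j102 → |·| = √(80²+102²) = √16804 ≈ 129.63, ∠ = arctan(102/80) ≈ 51.89°
|H| = 1 / 129.63 ≈ 0.0077143
Gain = 20 log₁₀(0.0077143) ≈ -42.25 dB
∠H = 0.00° − 51.89° = -51.89°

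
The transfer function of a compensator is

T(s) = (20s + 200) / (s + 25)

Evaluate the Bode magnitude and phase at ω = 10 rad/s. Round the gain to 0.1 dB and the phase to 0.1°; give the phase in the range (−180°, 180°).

20.4 dB, 23.2°

Substitute s = j10:
Numerator: 20(j10) + 200 = 200 + j200
Denominator: (j10) + 25 = 25 + j10
|N| = √(200² + 200²) ≈ 282.84, ∠N ≈ 45.00°
|D| = √(25² + 10²) ≈ 26.926, ∠D ≈ 21.80°
|T| = 282.84 / 26.926 ≈ 10.504
Gain = 20 log₁₀(10.504) ≈ 20.43 dB
∠T = 45.00° − 21.80° = 23.20°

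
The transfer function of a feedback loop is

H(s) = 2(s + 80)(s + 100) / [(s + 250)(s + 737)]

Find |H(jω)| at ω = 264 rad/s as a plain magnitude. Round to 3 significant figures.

At s = jω = j264:
zero (s+80): 80 + j264 → |·| = √(80²+264²) = √76096 ≈ 275.86, ∠ = arctan(264/80) ≈ 73.14°
zero (s+100): 100 + j264 → |·| = √(100²+264²) = √79696 ≈ 282.3, ∠ = arctan(264/100) ≈ 69.25°
pole (s+250): 250 + j264 → |·| = √(250²+264²) = √132196 ≈ 363.59, ∠ = arctan(264/250) ≈ 46.56°
pole (s+737): 737 + j264 → |·| = √(737²+264²) = √612865 ≈ 782.86, ∠ = arctan(264/737) ≈ 19.71°
|H| = 2 · 77875 / 2.8464e+05 ≈ 0.54718

0.547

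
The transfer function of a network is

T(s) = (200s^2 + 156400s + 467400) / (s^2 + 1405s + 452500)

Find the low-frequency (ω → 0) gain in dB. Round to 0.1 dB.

0.3 dB

T(0) = 467400 / 452500 ≈ 1.0329
20 log₁₀(1.0329) ≈ 0.28 dB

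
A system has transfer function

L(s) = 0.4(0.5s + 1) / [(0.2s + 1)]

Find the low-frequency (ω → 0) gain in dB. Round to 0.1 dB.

L(0) = 0.4 · 1 / 1 = 0.4
20 log₁₀(0.4) ≈ -7.96 dB

-8.0 dB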